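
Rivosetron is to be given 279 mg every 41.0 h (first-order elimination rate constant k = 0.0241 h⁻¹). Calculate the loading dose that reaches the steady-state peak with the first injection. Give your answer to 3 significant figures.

444 mg

Accumulation ratio R = 1 / (1 − e^(−kτ)) = 1 / (1 − e^(−0.02410×41.0)) = 1 / (1 − 0.3723) = 1.593
Loading dose = maintenance dose × R = 279 × 1.593 ≈ 444 mg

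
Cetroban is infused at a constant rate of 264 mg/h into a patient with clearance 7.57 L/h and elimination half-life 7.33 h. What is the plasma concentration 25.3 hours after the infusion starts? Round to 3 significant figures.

Css = rate / CL = 264 / 7.57 = 34.87 mg/L
k = ln 2 / 7.33 = 0.09456 h⁻¹
C(t) = Css (1 − e^(−kt)) = 34.87 × (1 − e^(−2.392)) = 34.87 × 0.9086 ≈ 31.7 mg/L

31.7 mg/L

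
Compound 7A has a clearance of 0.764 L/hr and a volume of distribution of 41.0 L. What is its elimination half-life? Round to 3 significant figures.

k = CL / V = 0.764 / 41.0 = 0.01863 hr⁻¹
t½ = ln 2 / k = ln 2 / 0.01863 ≈ 37.2 hours

37.2 hours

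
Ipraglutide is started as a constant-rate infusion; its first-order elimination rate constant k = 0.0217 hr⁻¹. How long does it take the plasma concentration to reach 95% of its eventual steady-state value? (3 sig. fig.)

138 hours

f = 1 − e^(−kt)  ⇒  t = −ln(1 − f) / k
t = −ln(1 − 0.95) / 0.02170 = 2.996 / 0.02170 ≈ 138 hours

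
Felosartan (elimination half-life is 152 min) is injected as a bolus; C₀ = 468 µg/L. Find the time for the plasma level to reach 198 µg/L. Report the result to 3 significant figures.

189 minutes

k = ln 2 / 152 = 0.004560 min⁻¹
C(t) = C₀ e^(−kt)  ⇒  t = ln(C₀/C) / k
t = ln(468/198) / 0.004560 = 0.8602 / 0.004560 ≈ 189 minutes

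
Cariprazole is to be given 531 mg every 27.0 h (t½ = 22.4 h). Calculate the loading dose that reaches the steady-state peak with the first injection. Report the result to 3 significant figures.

938 mg

k = ln 2 / 22.4 = 0.03094 h⁻¹
Accumulation ratio R = 1 / (1 − e^(−kτ)) = 1 / (1 − e^(−0.03094×27.0)) = 1 / (1 − 0.4337) = 1.766
Loading dose = maintenance dose × R = 531 × 1.766 ≈ 938 mg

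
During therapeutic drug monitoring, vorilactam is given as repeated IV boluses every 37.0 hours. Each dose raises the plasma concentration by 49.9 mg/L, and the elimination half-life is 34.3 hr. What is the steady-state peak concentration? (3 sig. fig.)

94.8 mg/L

k = ln 2 / 34.3 = 0.02021 hr⁻¹
Fraction remaining after one interval: e^(−kτ) = e^(−0.02021 × 37.0) = 0.4734
R = 1 / (1 − 0.4734) = 1.899
Css,max = 49.9 × 1.899 ≈ 94.8 mg/L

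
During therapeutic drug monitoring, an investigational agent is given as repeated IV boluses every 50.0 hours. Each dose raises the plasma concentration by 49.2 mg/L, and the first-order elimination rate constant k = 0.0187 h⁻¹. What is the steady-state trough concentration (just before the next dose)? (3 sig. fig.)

31.8 mg/L

Fraction remaining after one interval: e^(−kτ) = e^(−0.01870 × 50.0) = 0.3926
R = 1 / (1 − 0.3926) = 1.646
Css,max = 49.2 × 1.646 = 81.00 mg/L
Css,min = Css,max × e^(−kτ) = 81.00 × 0.3926 ≈ 31.8 mg/L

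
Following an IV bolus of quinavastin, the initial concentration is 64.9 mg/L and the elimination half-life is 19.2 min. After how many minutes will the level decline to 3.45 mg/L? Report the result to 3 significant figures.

k = ln 2 / 19.2 = 0.03610 min⁻¹
C(t) = C₀ e^(−kt)  ⇒  t = ln(C₀/C) / k
t = ln(64.9/3.45) / 0.03610 = 2.934 / 0.03610 ≈ 81.3 minutes

81.3 minutes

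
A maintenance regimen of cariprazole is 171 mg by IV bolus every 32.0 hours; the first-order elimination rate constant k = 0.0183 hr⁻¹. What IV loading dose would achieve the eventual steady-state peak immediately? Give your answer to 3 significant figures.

386 mg

Accumulation ratio R = 1 / (1 − e^(−kτ)) = 1 / (1 − e^(−0.01830×32.0)) = 1 / (1 − 0.5568) = 2.256
Loading dose = maintenance dose × R = 171 × 2.256 ≈ 386 mg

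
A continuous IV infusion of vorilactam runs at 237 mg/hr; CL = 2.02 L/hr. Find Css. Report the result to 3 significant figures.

117 mg/L

Css = infusion rate / CL = 237 / 2.02 ≈ 117 mg/L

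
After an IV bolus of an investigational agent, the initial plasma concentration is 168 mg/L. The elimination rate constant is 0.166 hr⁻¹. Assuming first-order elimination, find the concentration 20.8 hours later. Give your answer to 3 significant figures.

C(t) = C₀ e^(−kt) = 168 × e^(−0.1660 × 20.8) = 168 × e^(−3.453) = 168 × 0.03166 ≈ 5.32 mg/L

5.32 mg/L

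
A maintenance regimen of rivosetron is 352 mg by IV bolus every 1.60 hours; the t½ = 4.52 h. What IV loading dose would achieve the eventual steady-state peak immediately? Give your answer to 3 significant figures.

1620 mg

k = ln 2 / 4.52 = 0.1534 h⁻¹
Accumulation ratio R = 1 / (1 − e^(−kτ)) = 1 / (1 − e^(−0.1534×1.60)) = 1 / (1 − 0.7824) = 4.596
Loading dose = maintenance dose × R = 352 × 4.596 ≈ 1620 mg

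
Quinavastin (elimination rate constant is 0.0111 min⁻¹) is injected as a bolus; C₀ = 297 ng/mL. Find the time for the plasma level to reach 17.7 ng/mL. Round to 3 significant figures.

C(t) = C₀ e^(−kt)  ⇒  t = ln(C₀/C) / k
t = ln(297/17.7) / 0.01110 = 2.820 / 0.01110 ≈ 254 minutes

254 minutes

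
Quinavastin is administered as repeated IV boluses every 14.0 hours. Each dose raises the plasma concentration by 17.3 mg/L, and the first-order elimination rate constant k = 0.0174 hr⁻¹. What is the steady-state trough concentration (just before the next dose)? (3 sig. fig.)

62.7 mg/L

Fraction remaining after one interval: e^(−kτ) = e^(−0.01740 × 14.0) = 0.7838
R = 1 / (1 − 0.7838) = 4.625
Css,max = 17.3 × 4.625 = 80.02 mg/L
Css,min = Css,max × e^(−kτ) = 80.02 × 0.7838 ≈ 62.7 mg/L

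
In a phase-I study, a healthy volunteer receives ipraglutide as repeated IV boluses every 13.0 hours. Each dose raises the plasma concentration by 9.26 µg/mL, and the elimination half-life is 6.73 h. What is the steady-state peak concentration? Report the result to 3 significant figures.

12.5 µg/mL

k = ln 2 / 6.73 = 0.1030 h⁻¹
Fraction remaining after one interval: e^(−kτ) = e^(−0.1030 × 13.0) = 0.2621
R = 1 / (1 − 0.2621) = 1.355
Css,max = 9.26 × 1.355 ≈ 12.5 µg/mL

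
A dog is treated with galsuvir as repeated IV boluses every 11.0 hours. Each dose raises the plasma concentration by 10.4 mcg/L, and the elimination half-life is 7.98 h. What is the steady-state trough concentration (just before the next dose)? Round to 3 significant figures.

6.50 mcg/L

k = ln 2 / 7.98 = 0.08686 h⁻¹
Fraction remaining after one interval: e^(−kτ) = e^(−0.08686 × 11.0) = 0.3846
R = 1 / (1 − 0.3846) = 1.625
Css,max = 10.4 × 1.625 = 16.90 mcg/L
Css,min = Css,max × e^(−kτ) = 16.90 × 0.3846 ≈ 6.50 mcg/L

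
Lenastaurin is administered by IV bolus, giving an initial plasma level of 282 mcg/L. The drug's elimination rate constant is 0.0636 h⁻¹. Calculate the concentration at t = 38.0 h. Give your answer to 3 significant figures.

25.2 mcg/L

C(t) = C₀ e^(−kt) = 282 × e^(−0.06360 × 38.0) = 282 × e^(−2.417) = 282 × 0.08921 ≈ 25.2 mcg/L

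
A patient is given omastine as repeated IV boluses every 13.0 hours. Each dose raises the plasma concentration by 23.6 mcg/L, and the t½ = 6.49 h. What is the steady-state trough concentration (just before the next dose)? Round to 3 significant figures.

k = ln 2 / 6.49 = 0.1068 h⁻¹
Fraction remaining after one interval: e^(−kτ) = e^(−0.1068 × 13.0) = 0.2495
R = 1 / (1 − 0.2495) = 1.332
Css,max = 23.6 × 1.332 = 31.44 mcg/L
Css,min = Css,max × e^(−kτ) = 31.44 × 0.2495 ≈ 7.84 mcg/L

7.84 mcg/L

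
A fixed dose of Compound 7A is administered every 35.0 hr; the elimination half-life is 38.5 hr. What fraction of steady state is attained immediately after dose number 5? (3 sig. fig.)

k = ln 2 / 38.5 = 0.01800 hr⁻¹
f_n = 1 − e^(−nkτ) = 1 − e^(−5 × 0.01800 × 35.0) = 1 − e^(−3.151) = 1 − 0.04282 ≈ 0.957

0.957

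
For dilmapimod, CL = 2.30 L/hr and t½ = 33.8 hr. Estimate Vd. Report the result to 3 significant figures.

k = ln 2 / t½ = ln 2 / 33.8 = 0.02051 hr⁻¹
V = CL / k = 2.30 / 0.02051 ≈ 112 L

112 L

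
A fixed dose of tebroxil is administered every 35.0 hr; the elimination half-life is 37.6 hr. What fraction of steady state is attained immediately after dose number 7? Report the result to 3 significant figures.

k = ln 2 / 37.6 = 0.01843 hr⁻¹
f_n = 1 − e^(−nkτ) = 1 − e^(−7 × 0.01843 × 35.0) = 1 − e^(−4.517) = 1 − 0.01093 ≈ 0.989

0.989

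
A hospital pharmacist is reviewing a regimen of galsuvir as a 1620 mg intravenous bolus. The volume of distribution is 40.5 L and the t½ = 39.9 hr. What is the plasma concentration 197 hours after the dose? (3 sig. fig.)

C₀ = dose / V = 1620 / 40.5 = 40.00 mg/L
k = ln 2 / 39.9 = 0.01737 hr⁻¹
C(t) = C₀ e^(−kt) = 40.00 × e^(−0.01737 × 197) = 40.00 × e^(−3.422) = 40.00 × 0.03264 ≈ 1.31 mg/L

1.31 mg/L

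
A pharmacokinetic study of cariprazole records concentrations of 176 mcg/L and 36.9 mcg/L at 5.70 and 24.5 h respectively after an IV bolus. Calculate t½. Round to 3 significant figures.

8.34 hours

k = ln(C₁/C₂) / (t₂ − t₁) = ln(176/36.9) / (24.5 − 5.70)
  = 1.562 / 18.80 = 0.08310 h⁻¹
t½ = ln 2 / k = ln 2 / 0.08310 ≈ 8.34 hours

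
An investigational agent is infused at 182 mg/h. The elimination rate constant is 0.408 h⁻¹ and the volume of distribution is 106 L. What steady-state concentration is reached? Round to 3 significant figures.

4.21 mg/L

CL = k · V = 0.408 × 106 = 43.25 L/h
Css = rate / CL = 182 / 43.25 ≈ 4.21 mg/L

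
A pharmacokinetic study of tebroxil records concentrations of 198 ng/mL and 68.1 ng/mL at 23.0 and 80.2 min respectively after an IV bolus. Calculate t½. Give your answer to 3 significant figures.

37.1 minutes

k = ln(C₁/C₂) / (t₂ − t₁) = ln(198/68.1) / (80.2 − 23.0)
  = 1.067 / 57.20 = 0.01866 min⁻¹
t½ = ln 2 / k = ln 2 / 0.01866 ≈ 37.1 minutes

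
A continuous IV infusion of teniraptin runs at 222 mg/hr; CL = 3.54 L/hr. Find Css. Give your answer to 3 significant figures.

Css = infusion rate / CL = 222 / 3.54 ≈ 62.7 µg/mL

62.7 µg/mL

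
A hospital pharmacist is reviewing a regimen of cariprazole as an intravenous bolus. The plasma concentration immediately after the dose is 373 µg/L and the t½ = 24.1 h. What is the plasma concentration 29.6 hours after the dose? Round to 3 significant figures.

159 µg/L

k = ln 2 / 24.1 = 0.02876 h⁻¹
29.6 h is 1.228 half-lives, so C = 373 × (1/2)^1.228 = 373 × 0.4268 ≈ 159 µg/L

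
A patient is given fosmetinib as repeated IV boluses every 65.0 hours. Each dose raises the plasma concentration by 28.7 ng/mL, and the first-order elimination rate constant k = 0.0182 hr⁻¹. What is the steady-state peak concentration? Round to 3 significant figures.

Fraction remaining after one interval: e^(−kτ) = e^(−0.01820 × 65.0) = 0.3064
R = 1 / (1 − 0.3064) = 1.442
Css,max = 28.7 × 1.442 ≈ 41.4 ng/mL

41.4 ng/mL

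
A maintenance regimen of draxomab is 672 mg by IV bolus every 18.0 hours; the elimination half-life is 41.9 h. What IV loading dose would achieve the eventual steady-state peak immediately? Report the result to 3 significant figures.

2610 mg

k = ln 2 / 41.9 = 0.01654 h⁻¹
Accumulation ratio R = 1 / (1 − e^(−kτ)) = 1 / (1 − e^(−0.01654×18.0)) = 1 / (1 − 0.7425) = 3.883
Loading dose = maintenance dose × R = 672 × 3.883 ≈ 2610 mg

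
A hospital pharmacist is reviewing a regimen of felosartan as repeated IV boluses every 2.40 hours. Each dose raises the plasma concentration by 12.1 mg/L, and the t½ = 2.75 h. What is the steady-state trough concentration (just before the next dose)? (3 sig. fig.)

14.6 mg/L

k = ln 2 / 2.75 = 0.2521 h⁻¹
Fraction remaining after one interval: e^(−kτ) = e^(−0.2521 × 2.40) = 0.5461
R = 1 / (1 − 0.5461) = 2.203
Css,max = 12.1 × 2.203 = 26.66 mg/L
Css,min = Css,max × e^(−kτ) = 26.66 × 0.5461 ≈ 14.6 mg/L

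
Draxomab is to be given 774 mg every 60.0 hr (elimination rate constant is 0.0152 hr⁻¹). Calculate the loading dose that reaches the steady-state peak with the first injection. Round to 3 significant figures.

Accumulation ratio R = 1 / (1 − e^(−kτ)) = 1 / (1 − e^(−0.01520×60.0)) = 1 / (1 − 0.4017) = 1.671
Loading dose = maintenance dose × R = 774 × 1.671 ≈ 1290 mg

1290 mg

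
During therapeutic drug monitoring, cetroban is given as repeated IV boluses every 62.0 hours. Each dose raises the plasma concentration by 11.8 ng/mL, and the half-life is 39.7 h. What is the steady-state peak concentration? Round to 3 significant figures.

17.8 ng/mL

k = ln 2 / 39.7 = 0.01746 h⁻¹
Fraction remaining after one interval: e^(−kτ) = e^(−0.01746 × 62.0) = 0.3387
R = 1 / (1 − 0.3387) = 1.512
Css,max = 11.8 × 1.512 ≈ 17.8 ng/mL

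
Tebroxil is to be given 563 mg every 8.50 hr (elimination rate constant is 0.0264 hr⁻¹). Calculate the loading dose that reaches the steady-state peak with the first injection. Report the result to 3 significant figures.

2800 mg

Accumulation ratio R = 1 / (1 − e^(−kτ)) = 1 / (1 − e^(−0.02640×8.50)) = 1 / (1 − 0.7990) = 4.975
Loading dose = maintenance dose × R = 563 × 4.975 ≈ 2800 mg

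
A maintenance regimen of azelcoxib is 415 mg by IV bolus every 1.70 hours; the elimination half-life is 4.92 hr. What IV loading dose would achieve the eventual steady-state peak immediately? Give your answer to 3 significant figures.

k = ln 2 / 4.92 = 0.1409 hr⁻¹
Accumulation ratio R = 1 / (1 − e^(−kτ)) = 1 / (1 − e^(−0.1409×1.70)) = 1 / (1 − 0.7870) = 4.695
Loading dose = maintenance dose × R = 415 × 4.695 ≈ 1950 mg

1950 mg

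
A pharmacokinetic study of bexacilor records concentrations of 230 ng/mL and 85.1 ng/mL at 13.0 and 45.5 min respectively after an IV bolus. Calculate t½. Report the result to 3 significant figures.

22.7 minutes

k = ln(C₁/C₂) / (t₂ − t₁) = ln(230/85.1) / (45.5 − 13.0)
  = 0.9943 / 32.50 = 0.03059 min⁻¹
t½ = ln 2 / k = ln 2 / 0.03059 ≈ 22.7 minutes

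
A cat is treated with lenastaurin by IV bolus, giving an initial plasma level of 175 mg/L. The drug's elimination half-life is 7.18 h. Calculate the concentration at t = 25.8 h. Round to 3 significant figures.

k = ln 2 / 7.18 = 0.09654 h⁻¹
C(t) = C₀ e^(−kt) = 175 × e^(−0.09654 × 25.8) = 175 × e^(−2.491) = 175 × 0.08285 ≈ 14.5 mg/L

14.5 mg/L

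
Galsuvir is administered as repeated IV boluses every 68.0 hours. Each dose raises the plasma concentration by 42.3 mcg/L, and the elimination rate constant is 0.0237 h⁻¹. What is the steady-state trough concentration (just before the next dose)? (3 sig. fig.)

Fraction remaining after one interval: e^(−kτ) = e^(−0.02370 × 68.0) = 0.1996
R = 1 / (1 − 0.1996) = 1.249
Css,max = 42.3 × 1.249 = 52.85 mcg/L
Css,min = Css,max × e^(−kτ) = 52.85 × 0.1996 ≈ 10.5 mcg/L

10.5 mcg/L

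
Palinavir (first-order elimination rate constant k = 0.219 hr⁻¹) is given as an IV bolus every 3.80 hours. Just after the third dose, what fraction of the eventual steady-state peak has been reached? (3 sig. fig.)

0.918

f_n = 1 − e^(−nkτ) = 1 − e^(−3 × 0.2190 × 3.80) = 1 − e^(−2.497) = 1 − 0.08236 ≈ 0.918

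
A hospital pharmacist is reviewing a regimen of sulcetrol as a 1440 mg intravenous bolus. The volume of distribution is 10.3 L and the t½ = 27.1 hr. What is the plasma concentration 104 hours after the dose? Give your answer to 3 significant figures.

C₀ = dose / V = 1440 / 10.3 = 139.8 mg/L
k = ln 2 / 27.1 = 0.02558 hr⁻¹
C(t) = C₀ e^(−kt) = 139.8 × e^(−0.02558 × 104) = 139.8 × e^(−2.660) = 139.8 × 0.06994 ≈ 9.78 mg/L

9.78 mg/L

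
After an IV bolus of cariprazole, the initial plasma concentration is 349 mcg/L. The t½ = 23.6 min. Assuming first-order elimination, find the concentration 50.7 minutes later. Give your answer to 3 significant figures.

k = ln 2 / 23.6 = 0.02937 min⁻¹
C(t) = C₀ e^(−kt) = 349 × e^(−0.02937 × 50.7) = 349 × e^(−1.489) = 349 × 0.2256 ≈ 78.7 mcg/L

78.7 mcg/L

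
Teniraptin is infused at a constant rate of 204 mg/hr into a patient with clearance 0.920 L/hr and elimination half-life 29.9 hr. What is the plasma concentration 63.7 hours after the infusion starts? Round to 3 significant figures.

Css = rate / CL = 204 / 0.920 = 221.7 µg/mL
k = ln 2 / 29.9 = 0.02318 hr⁻¹
C(t) = Css (1 − e^(−kt)) = 221.7 × (1 − e^(−1.477)) = 221.7 × 0.7716 ≈ 171 µg/mL

171 µg/mL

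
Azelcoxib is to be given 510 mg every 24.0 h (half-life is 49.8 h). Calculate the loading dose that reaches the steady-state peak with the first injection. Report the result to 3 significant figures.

k = ln 2 / 49.8 = 0.01392 h⁻¹
Accumulation ratio R = 1 / (1 − e^(−kτ)) = 1 / (1 − e^(−0.01392×24.0)) = 1 / (1 − 0.7160) = 3.521
Loading dose = maintenance dose × R = 510 × 3.521 ≈ 1800 mg

1800 mg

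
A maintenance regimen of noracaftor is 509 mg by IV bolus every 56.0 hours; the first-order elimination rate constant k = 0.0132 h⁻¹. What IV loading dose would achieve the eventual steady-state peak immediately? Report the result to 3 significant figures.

Accumulation ratio R = 1 / (1 − e^(−kτ)) = 1 / (1 − e^(−0.01320×56.0)) = 1 / (1 − 0.4775) = 1.914
Loading dose = maintenance dose × R = 509 × 1.914 ≈ 974 mg

974 mg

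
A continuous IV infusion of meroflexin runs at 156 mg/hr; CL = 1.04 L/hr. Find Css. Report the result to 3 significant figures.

150 µg/mL

Css = infusion rate / CL = 156 / 1.04 ≈ 150 µg/mL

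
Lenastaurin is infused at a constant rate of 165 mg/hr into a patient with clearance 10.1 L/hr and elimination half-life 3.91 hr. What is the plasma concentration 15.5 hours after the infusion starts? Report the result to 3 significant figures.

Css = rate / CL = 165 / 10.1 = 16.34 µg/mL
k = ln 2 / 3.91 = 0.1773 hr⁻¹
C(t) = Css (1 − e^(−kt)) = 16.34 × (1 − e^(−2.748)) = 16.34 × 0.9359 ≈ 15.3 µg/mL

15.3 µg/mL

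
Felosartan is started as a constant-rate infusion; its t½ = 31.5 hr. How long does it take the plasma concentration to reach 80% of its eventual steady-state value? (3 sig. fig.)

73.1 hours

k = ln 2 / 31.5 = 0.02200 hr⁻¹
f = 1 − e^(−kt)  ⇒  t = −ln(1 − f) / k
t = −ln(1 − 0.8) / 0.02200 = 1.609 / 0.02200 ≈ 73.1 hours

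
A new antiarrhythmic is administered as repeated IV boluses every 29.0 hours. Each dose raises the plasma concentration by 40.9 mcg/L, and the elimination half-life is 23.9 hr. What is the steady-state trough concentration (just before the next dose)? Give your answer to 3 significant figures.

k = ln 2 / 23.9 = 0.02900 hr⁻¹
Fraction remaining after one interval: e^(−kτ) = e^(−0.02900 × 29.0) = 0.4313
R = 1 / (1 − 0.4313) = 1.758
Css,max = 40.9 × 1.758 = 71.91 mcg/L
Css,min = Css,max × e^(−kτ) = 71.91 × 0.4313 ≈ 31.0 mcg/L

31.0 mcg/L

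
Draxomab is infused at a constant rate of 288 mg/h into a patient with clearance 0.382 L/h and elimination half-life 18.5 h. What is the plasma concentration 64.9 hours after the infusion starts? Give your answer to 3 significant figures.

688 µg/mL

Css = rate / CL = 288 / 0.382 = 753.9 µg/mL
k = ln 2 / 18.5 = 0.03747 h⁻¹
C(t) = Css (1 − e^(−kt)) = 753.9 × (1 − e^(−2.432)) = 753.9 × 0.9121 ≈ 688 µg/mL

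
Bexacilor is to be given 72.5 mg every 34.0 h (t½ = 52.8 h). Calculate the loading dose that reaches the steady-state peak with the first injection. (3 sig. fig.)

201 mg

k = ln 2 / 52.8 = 0.01313 h⁻¹
Accumulation ratio R = 1 / (1 − e^(−kτ)) = 1 / (1 − e^(−0.01313×34.0)) = 1 / (1 − 0.6400) = 2.777
Loading dose = maintenance dose × R = 72.5 × 2.777 ≈ 201 mg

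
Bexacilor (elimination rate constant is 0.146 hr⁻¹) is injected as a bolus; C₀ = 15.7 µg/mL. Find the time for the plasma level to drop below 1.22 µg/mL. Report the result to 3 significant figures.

17.5 hours

C(t) = C₀ e^(−kt)  ⇒  t = ln(C₀/C) / k
t = ln(15.7/1.22) / 0.1460 = 2.555 / 0.1460 ≈ 17.5 hours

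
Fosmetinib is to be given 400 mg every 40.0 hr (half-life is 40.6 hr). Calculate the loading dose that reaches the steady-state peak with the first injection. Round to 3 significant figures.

808 mg

k = ln 2 / 40.6 = 0.01707 hr⁻¹
Accumulation ratio R = 1 / (1 − e^(−kτ)) = 1 / (1 − e^(−0.01707×40.0)) = 1 / (1 − 0.5051) = 2.021
Loading dose = maintenance dose × R = 400 × 2.021 ≈ 808 mg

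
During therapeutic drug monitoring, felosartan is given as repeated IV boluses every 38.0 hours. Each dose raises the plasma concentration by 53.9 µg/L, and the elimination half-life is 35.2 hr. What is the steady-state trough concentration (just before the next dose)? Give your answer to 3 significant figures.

48.4 µg/L

k = ln 2 / 35.2 = 0.01969 hr⁻¹
Fraction remaining after one interval: e^(−kτ) = e^(−0.01969 × 38.0) = 0.4732
R = 1 / (1 − 0.4732) = 1.898
Css,max = 53.9 × 1.898 = 102.3 µg/L
Css,min = Css,max × e^(−kτ) = 102.3 × 0.4732 ≈ 48.4 µg/L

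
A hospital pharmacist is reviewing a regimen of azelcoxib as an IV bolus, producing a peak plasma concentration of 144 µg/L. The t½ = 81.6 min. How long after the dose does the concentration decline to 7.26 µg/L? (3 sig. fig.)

k = ln 2 / 81.6 = 0.008494 min⁻¹
C(t) = C₀ e^(−kt)  ⇒  t = ln(C₀/C) / k
t = ln(144/7.26) / 0.008494 = 2.987 / 0.008494 ≈ 352 minutes

352 minutes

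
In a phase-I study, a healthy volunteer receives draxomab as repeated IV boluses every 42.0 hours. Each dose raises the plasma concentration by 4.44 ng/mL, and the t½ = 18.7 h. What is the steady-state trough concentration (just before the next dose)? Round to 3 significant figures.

1.19 ng/mL

k = ln 2 / 18.7 = 0.03707 h⁻¹
Fraction remaining after one interval: e^(−kτ) = e^(−0.03707 × 42.0) = 0.2108
R = 1 / (1 − 0.2108) = 1.267
Css,max = 4.44 × 1.267 = 5.626 ng/mL
Css,min = Css,max × e^(−kτ) = 5.626 × 0.2108 ≈ 1.19 ng/mL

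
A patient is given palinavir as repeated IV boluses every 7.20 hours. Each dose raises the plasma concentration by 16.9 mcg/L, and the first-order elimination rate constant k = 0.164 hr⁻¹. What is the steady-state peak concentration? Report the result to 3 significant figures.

Fraction remaining after one interval: e^(−kτ) = e^(−0.1640 × 7.20) = 0.3070
R = 1 / (1 − 0.3070) = 1.443
Css,max = 16.9 × 1.443 ≈ 24.4 mcg/L

24.4 mcg/L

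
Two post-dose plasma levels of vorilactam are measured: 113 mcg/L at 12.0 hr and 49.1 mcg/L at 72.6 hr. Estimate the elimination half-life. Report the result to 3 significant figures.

k = ln(C₁/C₂) / (t₂ − t₁) = ln(113/49.1) / (72.6 − 12.0)
  = 0.8335 / 60.60 = 0.01375 hr⁻¹
t½ = ln 2 / k = ln 2 / 0.01375 ≈ 50.4 hours

50.4 hours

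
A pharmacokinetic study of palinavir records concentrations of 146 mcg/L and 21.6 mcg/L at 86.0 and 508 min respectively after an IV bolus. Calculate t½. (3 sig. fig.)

153 minutes

k = ln(C₁/C₂) / (t₂ − t₁) = ln(146/21.6) / (508 − 86.0)
  = 1.911 / 422.0 = 0.004528 min⁻¹
t½ = ln 2 / k = ln 2 / 0.004528 ≈ 153 minutes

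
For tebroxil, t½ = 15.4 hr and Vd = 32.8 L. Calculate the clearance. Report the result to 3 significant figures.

1.48 L/hr

k = ln 2 / t½ = ln 2 / 15.4 = 0.04501 hr⁻¹
CL = k · V = 0.04501 × 32.8 ≈ 1.48 L/hr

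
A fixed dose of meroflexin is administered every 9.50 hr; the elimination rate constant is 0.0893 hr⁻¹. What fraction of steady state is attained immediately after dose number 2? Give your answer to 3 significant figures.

f_n = 1 − e^(−nkτ) = 1 − e^(−2 × 0.08930 × 9.50) = 1 − e^(−1.697) = 1 − 0.1833 ≈ 0.817

0.817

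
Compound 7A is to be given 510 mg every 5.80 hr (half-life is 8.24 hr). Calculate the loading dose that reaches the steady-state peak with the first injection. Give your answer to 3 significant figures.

k = ln 2 / 8.24 = 0.08412 hr⁻¹
Accumulation ratio R = 1 / (1 − e^(−kτ)) = 1 / (1 − e^(−0.08412×5.80)) = 1 / (1 − 0.6139) = 2.590
Loading dose = maintenance dose × R = 510 × 2.590 ≈ 1320 mg

1320 mg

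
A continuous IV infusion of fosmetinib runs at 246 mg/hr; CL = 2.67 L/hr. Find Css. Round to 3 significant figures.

Css = infusion rate / CL = 246 / 2.67 ≈ 92.1 mg/L

92.1 mg/L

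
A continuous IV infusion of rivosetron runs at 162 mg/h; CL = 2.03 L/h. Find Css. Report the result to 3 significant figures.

79.8 µg/mL

Css = infusion rate / CL = 162 / 2.03 ≈ 79.8 µg/mL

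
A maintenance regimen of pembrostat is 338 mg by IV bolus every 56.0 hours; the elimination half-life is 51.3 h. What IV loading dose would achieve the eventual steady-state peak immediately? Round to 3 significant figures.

k = ln 2 / 51.3 = 0.01351 h⁻¹
Accumulation ratio R = 1 / (1 − e^(−kτ)) = 1 / (1 − e^(−0.01351×56.0)) = 1 / (1 − 0.4692) = 1.884
Loading dose = maintenance dose × R = 338 × 1.884 ≈ 637 mg

637 mg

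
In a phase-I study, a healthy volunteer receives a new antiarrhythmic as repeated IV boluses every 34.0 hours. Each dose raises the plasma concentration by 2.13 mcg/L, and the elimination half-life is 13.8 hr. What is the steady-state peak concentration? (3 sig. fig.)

k = ln 2 / 13.8 = 0.05023 hr⁻¹
Fraction remaining after one interval: e^(−kτ) = e^(−0.05023 × 34.0) = 0.1813
R = 1 / (1 − 0.1813) = 1.221
Css,max = 2.13 × 1.221 ≈ 2.60 mcg/L

2.60 mcg/L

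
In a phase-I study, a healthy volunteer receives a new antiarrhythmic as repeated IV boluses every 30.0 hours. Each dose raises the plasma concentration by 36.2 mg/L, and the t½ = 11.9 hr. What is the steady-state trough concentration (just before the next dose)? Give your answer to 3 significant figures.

7.64 mg/L

k = ln 2 / 11.9 = 0.05825 hr⁻¹
Fraction remaining after one interval: e^(−kτ) = e^(−0.05825 × 30.0) = 0.1742
R = 1 / (1 − 0.1742) = 1.211
Css,max = 36.2 × 1.211 = 43.84 mg/L
Css,min = Css,max × e^(−kτ) = 43.84 × 0.1742 ≈ 7.64 mg/L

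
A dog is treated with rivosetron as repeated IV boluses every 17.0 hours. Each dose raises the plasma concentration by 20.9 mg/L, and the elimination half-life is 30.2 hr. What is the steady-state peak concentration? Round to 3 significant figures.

k = ln 2 / 30.2 = 0.02295 hr⁻¹
Fraction remaining after one interval: e^(−kτ) = e^(−0.02295 × 17.0) = 0.6769
R = 1 / (1 − 0.6769) = 3.095
Css,max = 20.9 × 3.095 ≈ 64.7 mg/L

64.7 mg/L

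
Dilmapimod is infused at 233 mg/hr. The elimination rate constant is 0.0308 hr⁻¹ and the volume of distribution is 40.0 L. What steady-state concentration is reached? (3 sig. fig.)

CL = k · V = 0.0308 × 40.0 = 1.232 L/hr
Css = rate / CL = 233 / 1.232 ≈ 189 µg/mL

189 µg/mL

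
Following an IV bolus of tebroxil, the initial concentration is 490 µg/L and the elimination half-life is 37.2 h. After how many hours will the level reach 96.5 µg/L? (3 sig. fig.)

k = ln 2 / 37.2 = 0.01863 h⁻¹
C(t) = C₀ e^(−kt)  ⇒  t = ln(C₀/C) / k
t = ln(490/96.5) / 0.01863 = 1.625 / 0.01863 ≈ 87.2 hours

87.2 hours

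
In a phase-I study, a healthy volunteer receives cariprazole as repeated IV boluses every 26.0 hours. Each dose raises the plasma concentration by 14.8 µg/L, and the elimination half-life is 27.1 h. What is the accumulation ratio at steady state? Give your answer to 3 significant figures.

2.06

k = ln 2 / 27.1 = 0.02558 h⁻¹
Fraction remaining after one interval: e^(−kτ) = e^(−0.02558 × 26.0) = 0.5143
R = 1 / (1 − 0.5143) = 1 / 0.4857 ≈ 2.06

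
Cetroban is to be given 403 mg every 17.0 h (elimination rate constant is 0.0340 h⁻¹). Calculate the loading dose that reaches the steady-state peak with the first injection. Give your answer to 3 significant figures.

Accumulation ratio R = 1 / (1 − e^(−kτ)) = 1 / (1 − e^(−0.03400×17.0)) = 1 / (1 − 0.5610) = 2.278
Loading dose = maintenance dose × R = 403 × 2.278 ≈ 918 mg

918 mg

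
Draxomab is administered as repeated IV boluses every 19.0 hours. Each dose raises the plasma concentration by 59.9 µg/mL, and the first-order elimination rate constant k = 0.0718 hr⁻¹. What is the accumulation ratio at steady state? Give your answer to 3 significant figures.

Fraction remaining after one interval: e^(−kτ) = e^(−0.07180 × 19.0) = 0.2556
R = 1 / (1 − 0.2556) = 1 / 0.7444 ≈ 1.34

1.34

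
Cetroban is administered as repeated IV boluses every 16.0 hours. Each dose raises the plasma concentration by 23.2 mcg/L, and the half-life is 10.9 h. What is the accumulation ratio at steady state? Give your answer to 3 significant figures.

k = ln 2 / 10.9 = 0.06359 h⁻¹
Fraction remaining after one interval: e^(−kτ) = e^(−0.06359 × 16.0) = 0.3615
R = 1 / (1 − 0.3615) = 1 / 0.6385 ≈ 1.57

1.57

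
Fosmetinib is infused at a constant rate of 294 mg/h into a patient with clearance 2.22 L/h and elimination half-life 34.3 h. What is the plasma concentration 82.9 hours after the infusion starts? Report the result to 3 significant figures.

108 µg/mL

Css = rate / CL = 294 / 2.22 = 132.4 µg/mL
k = ln 2 / 34.3 = 0.02021 h⁻¹
C(t) = Css (1 − e^(−kt)) = 132.4 × (1 − e^(−1.675)) = 132.4 × 0.8127 ≈ 108 µg/mL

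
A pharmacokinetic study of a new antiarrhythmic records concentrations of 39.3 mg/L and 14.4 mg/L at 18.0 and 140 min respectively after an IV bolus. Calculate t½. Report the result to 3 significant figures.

k = ln(C₁/C₂) / (t₂ − t₁) = ln(39.3/14.4) / (140 − 18.0)
  = 1.004 / 122.0 = 0.008229 min⁻¹
t½ = ln 2 / k = ln 2 / 0.008229 ≈ 84.2 minutes

84.2 minutes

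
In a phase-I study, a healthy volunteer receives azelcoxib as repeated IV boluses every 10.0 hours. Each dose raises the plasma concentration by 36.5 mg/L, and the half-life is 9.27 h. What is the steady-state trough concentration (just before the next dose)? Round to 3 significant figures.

k = ln 2 / 9.27 = 0.07477 h⁻¹
Fraction remaining after one interval: e^(−kτ) = e^(−0.07477 × 10.0) = 0.4734
R = 1 / (1 − 0.4734) = 1.899
Css,max = 36.5 × 1.899 = 69.32 mg/L
Css,min = Css,max × e^(−kτ) = 69.32 × 0.4734 ≈ 32.8 mg/L

32.8 mg/L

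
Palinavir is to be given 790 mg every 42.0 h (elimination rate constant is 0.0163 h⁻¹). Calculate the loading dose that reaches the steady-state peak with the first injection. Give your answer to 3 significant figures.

1590 mg

Accumulation ratio R = 1 / (1 − e^(−kτ)) = 1 / (1 − e^(−0.01630×42.0)) = 1 / (1 − 0.5043) = 2.017
Loading dose = maintenance dose × R = 790 × 2.017 ≈ 1590 mg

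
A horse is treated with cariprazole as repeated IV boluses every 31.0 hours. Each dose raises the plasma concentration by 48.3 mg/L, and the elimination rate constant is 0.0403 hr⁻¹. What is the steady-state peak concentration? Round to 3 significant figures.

Fraction remaining after one interval: e^(−kτ) = e^(−0.04030 × 31.0) = 0.2867
R = 1 / (1 − 0.2867) = 1.402
Css,max = 48.3 × 1.402 ≈ 67.7 mg/L

67.7 mg/L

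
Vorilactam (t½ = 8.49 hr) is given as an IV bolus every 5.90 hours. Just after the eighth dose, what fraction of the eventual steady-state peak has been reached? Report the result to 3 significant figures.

k = ln 2 / 8.49 = 0.08164 hr⁻¹
f_n = 1 − e^(−nkτ) = 1 − e^(−8 × 0.08164 × 5.90) = 1 − e^(−3.854) = 1 − 0.02120 ≈ 0.979

0.979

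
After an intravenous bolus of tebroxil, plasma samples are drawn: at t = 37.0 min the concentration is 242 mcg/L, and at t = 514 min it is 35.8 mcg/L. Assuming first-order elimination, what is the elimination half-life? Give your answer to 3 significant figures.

k = ln(C₁/C₂) / (t₂ − t₁) = ln(242/35.8) / (514 − 37.0)
  = 1.911 / 477.0 = 0.004006 min⁻¹
t½ = ln 2 / k = ln 2 / 0.004006 ≈ 173 minutes

173 minutes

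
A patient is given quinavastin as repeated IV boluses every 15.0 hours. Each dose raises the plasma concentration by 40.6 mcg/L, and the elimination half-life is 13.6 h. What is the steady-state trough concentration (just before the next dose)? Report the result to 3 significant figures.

35.4 mcg/L

k = ln 2 / 13.6 = 0.05097 h⁻¹
Fraction remaining after one interval: e^(−kτ) = e^(−0.05097 × 15.0) = 0.4656
R = 1 / (1 − 0.4656) = 1.871
Css,max = 40.6 × 1.871 = 75.97 mcg/L
Css,min = Css,max × e^(−kτ) = 75.97 × 0.4656 ≈ 35.4 mcg/L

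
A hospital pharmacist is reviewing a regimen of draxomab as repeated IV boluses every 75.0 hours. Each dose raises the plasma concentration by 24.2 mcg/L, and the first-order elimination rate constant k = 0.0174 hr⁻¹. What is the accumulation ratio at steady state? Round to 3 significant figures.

Fraction remaining after one interval: e^(−kτ) = e^(−0.01740 × 75.0) = 0.2712
R = 1 / (1 − 0.2712) = 1 / 0.7288 ≈ 1.37

1.37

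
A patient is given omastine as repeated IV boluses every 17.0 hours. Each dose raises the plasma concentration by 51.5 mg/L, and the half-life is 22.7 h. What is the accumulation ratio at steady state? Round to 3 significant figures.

2.47

k = ln 2 / 22.7 = 0.03054 h⁻¹
Fraction remaining after one interval: e^(−kτ) = e^(−0.03054 × 17.0) = 0.5951
R = 1 / (1 − 0.5951) = 1 / 0.4049 ≈ 2.47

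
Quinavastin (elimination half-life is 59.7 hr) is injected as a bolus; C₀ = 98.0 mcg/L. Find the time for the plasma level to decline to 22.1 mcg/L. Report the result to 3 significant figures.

k = ln 2 / 59.7 = 0.01161 hr⁻¹
C(t) = C₀ e^(−kt)  ⇒  t = ln(C₀/C) / k
t = ln(98.0/22.1) / 0.01161 = 1.489 / 0.01161 ≈ 128 hours

128 hours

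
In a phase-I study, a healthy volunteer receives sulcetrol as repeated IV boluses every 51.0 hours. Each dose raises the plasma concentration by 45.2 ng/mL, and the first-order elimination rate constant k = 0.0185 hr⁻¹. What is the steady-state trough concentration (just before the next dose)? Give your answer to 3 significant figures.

28.8 ng/mL

Fraction remaining after one interval: e^(−kτ) = e^(−0.01850 × 51.0) = 0.3893
R = 1 / (1 − 0.3893) = 1.637
Css,max = 45.2 × 1.637 = 74.01 ng/mL
Css,min = Css,max × e^(−kτ) = 74.01 × 0.3893 ≈ 28.8 ng/mL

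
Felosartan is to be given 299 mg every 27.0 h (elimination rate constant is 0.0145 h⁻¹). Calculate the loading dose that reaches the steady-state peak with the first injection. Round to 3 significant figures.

Accumulation ratio R = 1 / (1 − e^(−kτ)) = 1 / (1 − e^(−0.01450×27.0)) = 1 / (1 − 0.6760) = 3.087
Loading dose = maintenance dose × R = 299 × 3.087 ≈ 923 mg

923 mg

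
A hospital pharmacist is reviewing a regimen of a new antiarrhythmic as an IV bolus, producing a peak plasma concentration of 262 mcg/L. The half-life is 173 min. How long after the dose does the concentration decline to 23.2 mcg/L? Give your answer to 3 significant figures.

k = ln 2 / 173 = 0.004007 min⁻¹
C(t) = C₀ e^(−kt)  ⇒  t = ln(C₀/C) / k
t = ln(262/23.2) / 0.004007 = 2.424 / 0.004007 ≈ 605 minutes

605 minutes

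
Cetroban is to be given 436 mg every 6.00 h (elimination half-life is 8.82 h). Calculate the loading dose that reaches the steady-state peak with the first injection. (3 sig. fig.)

1160 mg

k = ln 2 / 8.82 = 0.07859 h⁻¹
Accumulation ratio R = 1 / (1 − e^(−kτ)) = 1 / (1 − e^(−0.07859×6.00)) = 1 / (1 − 0.6240) = 2.660
Loading dose = maintenance dose × R = 436 × 2.660 ≈ 1160 mg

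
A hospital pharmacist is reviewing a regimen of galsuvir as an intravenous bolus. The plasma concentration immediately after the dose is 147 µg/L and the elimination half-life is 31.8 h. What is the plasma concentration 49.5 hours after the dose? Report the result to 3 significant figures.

50.0 µg/L

k = ln 2 / 31.8 = 0.02180 h⁻¹
49.5 h is 1.557 half-lives, so C = 147 × (1/2)^1.557 = 147 × 0.3400 ≈ 50.0 µg/L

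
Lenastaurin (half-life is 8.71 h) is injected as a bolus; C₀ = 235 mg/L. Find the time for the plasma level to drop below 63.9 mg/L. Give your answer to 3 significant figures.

k = ln 2 / 8.71 = 0.07958 h⁻¹
C(t) = C₀ e^(−kt)  ⇒  t = ln(C₀/C) / k
t = ln(235/63.9) / 0.07958 = 1.302 / 0.07958 ≈ 16.4 hours

16.4 hours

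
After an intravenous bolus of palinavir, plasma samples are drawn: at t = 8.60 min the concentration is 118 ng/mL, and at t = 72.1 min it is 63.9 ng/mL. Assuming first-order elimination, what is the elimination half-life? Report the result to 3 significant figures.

k = ln(C₁/C₂) / (t₂ − t₁) = ln(118/63.9) / (72.1 − 8.60)
  = 0.6134 / 63.50 = 0.009659 min⁻¹
t½ = ln 2 / k = ln 2 / 0.009659 ≈ 71.8 minutes

71.8 minutes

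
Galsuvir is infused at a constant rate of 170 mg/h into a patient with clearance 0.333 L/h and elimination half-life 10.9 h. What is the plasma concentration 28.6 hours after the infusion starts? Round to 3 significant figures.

428 mg/L

Css = rate / CL = 170 / 0.333 = 510.5 mg/L
k = ln 2 / 10.9 = 0.06359 h⁻¹
C(t) = Css (1 − e^(−kt)) = 510.5 × (1 − e^(−1.819)) = 510.5 × 0.8378 ≈ 428 mg/L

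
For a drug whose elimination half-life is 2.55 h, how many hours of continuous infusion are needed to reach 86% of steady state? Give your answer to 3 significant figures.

7.23 hours

k = ln 2 / 2.55 = 0.2718 h⁻¹
f = 1 − e^(−kt)  ⇒  t = −ln(1 − f) / k
t = −ln(1 − 0.86) / 0.2718 = 1.966 / 0.2718 ≈ 7.23 hours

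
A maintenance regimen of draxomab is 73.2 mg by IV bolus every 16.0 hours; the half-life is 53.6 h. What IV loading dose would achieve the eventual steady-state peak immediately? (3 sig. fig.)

k = ln 2 / 53.6 = 0.01293 h⁻¹
Accumulation ratio R = 1 / (1 − e^(−kτ)) = 1 / (1 − e^(−0.01293×16.0)) = 1 / (1 − 0.8131) = 5.350
Loading dose = maintenance dose × R = 73.2 × 5.350 ≈ 392 mg

392 mg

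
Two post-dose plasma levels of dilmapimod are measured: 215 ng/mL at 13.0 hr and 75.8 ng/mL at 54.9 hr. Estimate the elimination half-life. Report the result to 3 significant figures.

27.9 hours

k = ln(C₁/C₂) / (t₂ − t₁) = ln(215/75.8) / (54.9 − 13.0)
  = 1.043 / 41.90 = 0.02488 hr⁻¹
t½ = ln 2 / k = ln 2 / 0.02488 ≈ 27.9 hours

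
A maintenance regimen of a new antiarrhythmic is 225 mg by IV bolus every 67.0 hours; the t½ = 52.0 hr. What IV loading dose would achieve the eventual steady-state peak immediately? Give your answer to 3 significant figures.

381 mg

k = ln 2 / 52.0 = 0.01333 hr⁻¹
Accumulation ratio R = 1 / (1 − e^(−kτ)) = 1 / (1 − e^(−0.01333×67.0)) = 1 / (1 − 0.4094) = 1.693
Loading dose = maintenance dose × R = 225 × 1.693 ≈ 381 mg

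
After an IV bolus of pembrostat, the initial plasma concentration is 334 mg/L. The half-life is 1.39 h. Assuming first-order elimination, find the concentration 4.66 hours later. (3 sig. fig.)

32.7 mg/L

k = ln 2 / 1.39 = 0.4987 h⁻¹
C(t) = C₀ e^(−kt) = 334 × e^(−0.4987 × 4.66) = 334 × e^(−2.324) = 334 × 0.09790 ≈ 32.7 mg/L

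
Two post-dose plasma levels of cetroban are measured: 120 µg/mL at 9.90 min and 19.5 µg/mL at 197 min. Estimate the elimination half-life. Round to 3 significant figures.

k = ln(C₁/C₂) / (t₂ − t₁) = ln(120/19.5) / (197 − 9.90)
  = 1.817 / 187.1 = 0.009712 min⁻¹
t½ = ln 2 / k = ln 2 / 0.009712 ≈ 71.4 minutes

71.4 minutes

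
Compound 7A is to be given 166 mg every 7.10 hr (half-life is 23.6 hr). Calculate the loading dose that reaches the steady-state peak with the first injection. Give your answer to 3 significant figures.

k = ln 2 / 23.6 = 0.02937 hr⁻¹
Accumulation ratio R = 1 / (1 − e^(−kτ)) = 1 / (1 − e^(−0.02937×7.10)) = 1 / (1 − 0.8118) = 5.313
Loading dose = maintenance dose × R = 166 × 5.313 ≈ 882 mg

882 mg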